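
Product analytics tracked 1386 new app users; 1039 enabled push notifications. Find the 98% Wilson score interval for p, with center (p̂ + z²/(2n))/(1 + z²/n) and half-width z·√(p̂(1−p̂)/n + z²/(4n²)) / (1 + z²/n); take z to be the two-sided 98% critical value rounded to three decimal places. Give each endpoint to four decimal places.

(0.7216, 0.7757)

Here p̂ = 1039/1386 = 0.74964 and z = 2.326 (z² = 5.410276).
1 + z²/n = 1.003904.
Adjusted center: (0.74964 + z²/(2n))/1.003904 = 0.74867.
Radicand: p̂(1−p̂)/n + z²/(4n²) = 0.000135411 + 0.000000704 = 0.000136115.
Half-width = z·√(radicand)/denom = 2.326·0.011667/1.003904 = 0.02703.
So the interval runs from 0.7216 to 0.7757.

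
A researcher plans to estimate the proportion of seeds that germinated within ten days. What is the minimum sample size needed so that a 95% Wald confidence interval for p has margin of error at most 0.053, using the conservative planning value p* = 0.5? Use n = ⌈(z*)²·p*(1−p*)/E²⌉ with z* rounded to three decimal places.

n = 342

The 95% critical value is z* = 1.960.
p*(1−p*) = 0.50·0.50 = 0.2500.
Required n before rounding: 3.841600 × 0.2500 / 0.053² = 341.901.
Rounding up, n = 342.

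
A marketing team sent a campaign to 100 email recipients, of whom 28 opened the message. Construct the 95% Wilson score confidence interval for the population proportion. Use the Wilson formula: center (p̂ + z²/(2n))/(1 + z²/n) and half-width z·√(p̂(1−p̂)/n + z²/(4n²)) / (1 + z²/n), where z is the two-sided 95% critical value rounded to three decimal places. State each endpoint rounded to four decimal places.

p̂ = 28/100 = 0.28000; z = 1.960, so z² = 3.841600.
1 + z²/n = 1.038416.
Adjusted center: (0.28000 + z²/(2n))/1.038416 = 0.28814.
Radicand: p̂(1−p̂)/n + z²/(4n²) = 0.002016000 + 0.000096040 = 0.002112040.
Half-width = 1.960·√0.002112040/1.038416 = 0.08674.
Interval: 0.28814 ± 0.08674 → (0.2014, 0.3749).

(0.2014, 0.3749)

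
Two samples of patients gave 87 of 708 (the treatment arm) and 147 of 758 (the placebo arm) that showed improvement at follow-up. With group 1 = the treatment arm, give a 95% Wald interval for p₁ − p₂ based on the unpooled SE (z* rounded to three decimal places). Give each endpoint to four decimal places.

(-0.1082, -0.0339)

p̂₁ = 87/708 = 0.12288, p̂₂ = 147/758 = 0.19393; p̂₁ − p̂₂ = -0.07105.
Unpooled SE = √(p̂₁(1−p̂₁)/n₁ + p̂₂(1−p̂₂)/n₂) = √(0.000152234 + 0.000206230) = 0.018933.
For 95% confidence, z* = 1.960. Margin of error = 0.03711.
Interval: -0.07105 ± 0.03711 → (-0.1082, -0.0339).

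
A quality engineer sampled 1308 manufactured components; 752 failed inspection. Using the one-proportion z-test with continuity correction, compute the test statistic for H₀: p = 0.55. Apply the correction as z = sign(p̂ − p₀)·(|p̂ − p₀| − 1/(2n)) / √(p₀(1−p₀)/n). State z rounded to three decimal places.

z = 1.784

p̂ = 752/1308 = 0.57492. p̂ − p₀ = 0.024924.
1/(2n) = 0.000382.
Corrected numerator: |0.024924| − 0.000382 = 0.024542.
Null standard error: √(0.55·0.45/1308) = √0.000189220 = 0.013756.
z = (+)0.024542/0.013756 = 1.784.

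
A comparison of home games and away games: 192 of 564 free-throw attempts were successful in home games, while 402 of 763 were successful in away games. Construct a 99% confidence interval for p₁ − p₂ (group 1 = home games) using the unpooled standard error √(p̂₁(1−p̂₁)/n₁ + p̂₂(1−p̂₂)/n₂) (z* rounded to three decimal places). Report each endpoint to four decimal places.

p̂₁ = 192/564 = 0.34043, p̂₂ = 402/763 = 0.52687; p̂₁ − p̂₂ = -0.18644.
SE = √(0.000398113 + 0.000326708) = √0.000724821 = 0.026923.
The 99% critical value is z* = 2.576. Margin = 2.576·0.026923 = 0.06935.
CI: -0.18644 ± 0.06935 = (-0.2558, -0.1171).

(-0.2558, -0.1171)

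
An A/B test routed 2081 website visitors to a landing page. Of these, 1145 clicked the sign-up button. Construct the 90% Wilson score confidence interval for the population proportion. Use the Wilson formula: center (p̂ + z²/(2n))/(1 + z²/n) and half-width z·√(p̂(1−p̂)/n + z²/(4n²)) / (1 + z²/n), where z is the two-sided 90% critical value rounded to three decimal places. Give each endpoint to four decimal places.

(0.5322, 0.5681)

Here p̂ = 1145/2081 = 0.55022 and z = 1.645 (z² = 2.706025).
Denominator 1 + z²/n = 1 + 2.706025/2081 = 1.001300.
Center = (0.55022 + 0.000650)/1.001300 = 0.55015.
Radicand: p̂(1−p̂)/n + z²/(4n²) = 0.000118923 + 0.000000156 = 0.000119079.
Half-width = 1.645·√0.000119079/1.001300 = 0.01793.
Interval: 0.55015 ± 0.01793 → (0.5322, 0.5681).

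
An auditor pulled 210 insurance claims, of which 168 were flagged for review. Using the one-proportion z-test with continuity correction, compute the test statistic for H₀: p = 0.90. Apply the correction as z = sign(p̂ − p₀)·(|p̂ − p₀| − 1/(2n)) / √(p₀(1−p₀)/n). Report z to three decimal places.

z = -4.715

Sample proportion p̂ = 168/210 = 0.80000. p̂ − p₀ = -0.100000.
1/(2n) = 0.002381.
Corrected numerator: |-0.100000| − 0.002381 = 0.097619.
SE₀ = √(0.90·0.10/210) = 0.020702.
z = −0.097619/0.020702 = -4.715.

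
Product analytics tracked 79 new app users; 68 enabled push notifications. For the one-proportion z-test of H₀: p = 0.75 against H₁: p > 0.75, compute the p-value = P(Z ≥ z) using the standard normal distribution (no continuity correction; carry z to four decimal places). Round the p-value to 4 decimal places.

p-value = 0.0115

Sample proportion p̂ = 68/79 = 0.86076.
SE₀ = √(0.75·0.25/79) = 0.048718.
Test statistic (full precision, shown to 4 dp): z = (68/79 − 0.75)/SE₀ ≈ 2.2735.
From the standard normal, P(Z ≥ z) = 0.0115.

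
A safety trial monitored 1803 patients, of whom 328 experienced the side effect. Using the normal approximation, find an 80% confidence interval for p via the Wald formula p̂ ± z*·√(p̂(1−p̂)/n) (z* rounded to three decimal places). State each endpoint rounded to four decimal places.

p̂ = 328/1803 = 0.18192.
SE = √(p̂(1−p̂)/n) = √(0.148824/1803) = 0.009085.
For 80% confidence, z* = 1.282.
Margin = 1.282·0.009085 = 0.01165.
So the interval runs from 0.1703 to 0.1936.

(0.1703, 0.1936)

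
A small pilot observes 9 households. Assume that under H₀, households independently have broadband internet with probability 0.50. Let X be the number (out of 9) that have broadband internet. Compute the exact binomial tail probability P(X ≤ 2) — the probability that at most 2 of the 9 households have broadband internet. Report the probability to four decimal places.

P = 0.0898

X ~ Binomial(n=9, p=0.50).
P(X ≤ 2) = C(9,0)·0.50^0·0.50^9 + C(9,1)·0.50^1·0.50^8 + C(9,2)·0.50^2·0.50^7.
= 0.001953 + 0.017578 + 0.070312 = 0.0898.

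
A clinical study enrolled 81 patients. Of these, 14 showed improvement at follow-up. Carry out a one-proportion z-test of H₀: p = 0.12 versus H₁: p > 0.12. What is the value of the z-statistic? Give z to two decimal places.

With x = 14 successes in n = 81, p̂ = 0.17284.
Under H₀, SE = √(p₀(1−p₀)/n) = √(0.12·0.88/81) = √0.001303704 = 0.036107.
z = (p̂ − p₀)/SE = (0.17284 − 0.12)/0.036107 = 1.46.

z = 1.46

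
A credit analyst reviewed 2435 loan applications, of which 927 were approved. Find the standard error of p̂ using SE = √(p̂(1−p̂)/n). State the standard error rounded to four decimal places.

SE = 0.0098

The sample proportion is 927/2435 = 0.38070.
p̂(1−p̂) = 0.235768.
SE = √(0.235768/2435) = 0.0098.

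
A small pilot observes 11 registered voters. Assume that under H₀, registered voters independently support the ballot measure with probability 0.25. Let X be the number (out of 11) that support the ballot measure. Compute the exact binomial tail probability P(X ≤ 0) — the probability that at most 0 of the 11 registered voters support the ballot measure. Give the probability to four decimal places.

X is binomial with n = 11 and p = 0.25.
P(X ≤ 0) = C(11,0)·0.25^0·0.75^11.
= 0.042235 = 0.0422.

P = 0.0422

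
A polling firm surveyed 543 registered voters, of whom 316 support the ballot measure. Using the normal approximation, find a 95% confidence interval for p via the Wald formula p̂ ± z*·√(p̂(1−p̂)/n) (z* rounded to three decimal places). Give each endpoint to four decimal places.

The sample proportion is 316/543 = 0.58195.
SE(p̂) = √(0.58195·0.41805/543) = 0.021167.
z* = 1.960 at the 95% level.
Margin of error: 1.960 × 0.021167 = 0.04149.
Interval: 0.58195 ± 0.04149 → (0.5405, 0.6234).

(0.5405, 0.6234)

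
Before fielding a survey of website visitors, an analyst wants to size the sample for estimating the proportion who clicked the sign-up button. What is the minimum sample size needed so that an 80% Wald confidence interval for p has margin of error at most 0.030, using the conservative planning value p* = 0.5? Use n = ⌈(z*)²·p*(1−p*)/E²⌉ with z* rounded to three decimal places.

n = 457

The 80% critical value is z* = 1.282.
p*(1−p*) = 0.2500.
(z*)²·p*(1−p*)/E² = 1.643524·0.2500/0.000900 = 456.534.
⌈456.534⌉ = 457.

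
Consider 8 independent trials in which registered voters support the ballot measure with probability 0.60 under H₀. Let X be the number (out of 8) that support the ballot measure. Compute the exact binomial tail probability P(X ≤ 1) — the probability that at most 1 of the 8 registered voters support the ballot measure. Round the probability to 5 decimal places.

X ~ Binomial(n=8, p=0.60).
P(X ≤ 1) = C(8,0)·0.60^0·0.40^8 + C(8,1)·0.60^1·0.40^7.
= 0.000655 + 0.007864 = 0.00852.

P = 0.00852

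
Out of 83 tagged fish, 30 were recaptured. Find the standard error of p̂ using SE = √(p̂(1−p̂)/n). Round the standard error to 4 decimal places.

p̂ = 30/83 = 0.36145.
p̂(1−p̂) = 0.230804.
SE = √(0.230804/83) = √0.002780771 = 0.0527.

SE = 0.0527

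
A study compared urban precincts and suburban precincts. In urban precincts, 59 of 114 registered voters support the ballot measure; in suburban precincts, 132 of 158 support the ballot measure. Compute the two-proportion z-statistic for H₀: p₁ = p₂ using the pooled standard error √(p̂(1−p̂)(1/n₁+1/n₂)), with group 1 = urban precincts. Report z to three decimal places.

z = -5.657

p̂₁ = 59/114 = 0.51754, p̂₂ = 132/158 = 0.83544.
Pooled p̂ = (59+132)/(114+158) = 191/272 = 0.70221.
SE = √[p̂(1−p̂)(1/n₁+1/n₂)] = √[0.70221·0.29779·(1/114+1/158)] ≈ 0.056194.
z = (p̂₁ − p̂₂)/SE = (0.51754 − 0.83544)/0.056194 = -0.31790/0.056194 = -5.657.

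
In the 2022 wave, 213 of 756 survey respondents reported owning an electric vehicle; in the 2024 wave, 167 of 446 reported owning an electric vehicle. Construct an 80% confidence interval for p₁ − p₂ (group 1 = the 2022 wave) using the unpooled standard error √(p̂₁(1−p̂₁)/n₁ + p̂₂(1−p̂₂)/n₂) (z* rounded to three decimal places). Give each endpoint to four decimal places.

(-0.1288, -0.0566)

p̂₁ = 0.28175, p̂₂ = 0.37444, so the observed difference is -0.09269.
SE = √(0.000267679 + 0.000525190) = √0.000792869 = 0.028158.
For 80% confidence, z* = 1.282. Margin = 1.282·0.028158 = 0.03610.
Interval: -0.09269 ± 0.03610 → (-0.1288, -0.0566).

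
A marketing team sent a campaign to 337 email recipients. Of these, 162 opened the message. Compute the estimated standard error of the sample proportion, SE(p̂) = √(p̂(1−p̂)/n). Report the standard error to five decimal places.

SE = 0.02722

With x = 162 successes in n = 337, p̂ = 0.48071.
p̂(1−p̂) = 0.249628.
Dividing by n and taking the root: √0.000740736 = 0.02722.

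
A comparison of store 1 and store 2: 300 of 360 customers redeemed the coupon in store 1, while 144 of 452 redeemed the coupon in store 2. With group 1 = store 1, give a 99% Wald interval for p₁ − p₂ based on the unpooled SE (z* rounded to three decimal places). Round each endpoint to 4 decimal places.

(0.4389, 0.5906)

p̂₁ = 300/360 = 0.83333, p̂₂ = 144/452 = 0.31858; p̂₁ − p̂₂ = 0.51475.
Unpooled SE = √(p̂₁(1−p̂₁)/n₁ + p̂₂(1−p̂₂)/n₂) = √(0.000385802 + 0.000480284) = 0.029429.
z* = 2.576 at the 99% level. Margin of error = 0.07581.
So the interval runs from 0.4389 to 0.5906.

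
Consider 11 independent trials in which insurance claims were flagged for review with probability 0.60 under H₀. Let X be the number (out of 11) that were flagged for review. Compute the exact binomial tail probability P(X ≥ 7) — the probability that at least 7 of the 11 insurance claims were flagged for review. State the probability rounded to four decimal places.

X is binomial with n = 11 and p = 0.60.
P(X ≥ 7) = Σ_{j=7}^{11} C(11,j)·0.60^j·0.40^{11−j}.
= 0.236490 + 0.177367 + 0.088684 + 0.026605 + 0.003628 = 0.5328.

P = 0.5328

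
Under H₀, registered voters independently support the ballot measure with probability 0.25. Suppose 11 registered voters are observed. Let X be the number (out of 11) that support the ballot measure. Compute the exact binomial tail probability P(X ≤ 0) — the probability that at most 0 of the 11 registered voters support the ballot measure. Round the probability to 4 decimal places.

P = 0.0422

X is binomial with n = 11 and p = 0.25.
P(X ≤ 0) = C(11,0)·0.25^0·0.75^11.
= 0.042235 = 0.0422.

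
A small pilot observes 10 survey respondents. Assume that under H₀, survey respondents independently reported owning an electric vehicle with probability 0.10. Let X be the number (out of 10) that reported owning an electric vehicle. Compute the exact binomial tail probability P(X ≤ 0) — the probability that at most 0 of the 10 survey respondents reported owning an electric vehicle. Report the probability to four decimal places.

P = 0.3487

X ~ Binomial(n=10, p=0.10).
P(X ≤ 0) = C(10,0)·0.10^0·0.90^10.
= 0.348678 = 0.3487.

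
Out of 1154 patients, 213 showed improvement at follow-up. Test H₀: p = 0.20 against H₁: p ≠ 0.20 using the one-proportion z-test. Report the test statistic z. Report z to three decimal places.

z = -1.310

p̂ = 213/1154 = 0.18458.
Under H₀, SE = √(p₀(1−p₀)/n) = √(0.20·0.80/1154) = √0.000138648 = 0.011775.
z = (0.18458 − 0.20)/0.011775 = -0.01542/0.011775 = -1.310.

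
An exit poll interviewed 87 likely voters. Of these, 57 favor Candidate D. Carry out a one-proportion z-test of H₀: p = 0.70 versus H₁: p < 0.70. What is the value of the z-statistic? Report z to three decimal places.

z = -0.912

The sample proportion is 57/87 = 0.65517.
Under H₀, SE = √(p₀(1−p₀)/n) = √(0.70·0.30/87) = √0.002413793 = 0.049130.
z = (0.65517 − 0.70)/0.049130 = -0.04483/0.049130 = -0.912.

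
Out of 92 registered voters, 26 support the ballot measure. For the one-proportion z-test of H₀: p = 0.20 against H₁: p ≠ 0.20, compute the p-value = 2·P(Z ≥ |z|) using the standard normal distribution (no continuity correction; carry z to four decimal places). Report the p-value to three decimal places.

Sample proportion p̂ = 26/92 = 0.28261.
SE₀ = √(0.20·0.80/92) = 0.041703.
z = (p̂ − p₀)/SE = (26/92 − 0.20)/0.041703 ≈ 1.9809.
From the standard normal, 2·P(Z ≥ |z|) = 0.048.

p-value = 0.048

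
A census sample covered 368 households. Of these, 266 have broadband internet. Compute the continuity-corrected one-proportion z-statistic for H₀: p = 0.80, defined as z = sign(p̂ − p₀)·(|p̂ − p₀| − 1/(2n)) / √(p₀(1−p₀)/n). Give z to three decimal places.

The sample proportion is 266/368 = 0.72283. p̂ − p₀ = -0.077174.
Continuity correction 1/(2n) = 1/736 = 0.001359.
Corrected numerator: |-0.077174| − 0.001359 = 0.075815.
Under H₀, SE = √(p₀(1−p₀)/n) = √(0.80·0.20/368) = √0.000434783 = 0.020851.
z = (−)0.075815/0.020851 = -3.636.

z = -3.636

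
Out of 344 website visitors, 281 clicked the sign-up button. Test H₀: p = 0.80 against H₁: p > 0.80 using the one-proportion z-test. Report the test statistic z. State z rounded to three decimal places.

The sample proportion is 281/344 = 0.81686.
Null standard error: √(0.80·0.20/344) = √0.000465116 = 0.021567.
z = (0.81686 − 0.80)/0.021567 = 0.01686/0.021567 = 0.782.

z = 0.782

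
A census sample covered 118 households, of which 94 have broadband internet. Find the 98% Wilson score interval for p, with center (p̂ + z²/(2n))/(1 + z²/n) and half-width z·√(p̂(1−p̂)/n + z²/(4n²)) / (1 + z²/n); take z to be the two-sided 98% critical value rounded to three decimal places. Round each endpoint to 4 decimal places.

(0.6983, 0.8689)

p̂ = 94/118 = 0.79661; z = 2.326, so z² = 5.410276.
Denominator 1 + z²/n = 1 + 5.410276/118 = 1.045850.
Adjusted center: (0.79661 + z²/(2n))/1.045850 = 0.78361.
Radicand: p̂(1−p̂)/n + z²/(4n²) = 0.001373071 + 0.000097139 = 0.001470210.
Half-width = z·√(radicand)/denom = 2.326·0.038343/1.045850 = 0.08528.
So the interval runs from 0.6983 to 0.8689.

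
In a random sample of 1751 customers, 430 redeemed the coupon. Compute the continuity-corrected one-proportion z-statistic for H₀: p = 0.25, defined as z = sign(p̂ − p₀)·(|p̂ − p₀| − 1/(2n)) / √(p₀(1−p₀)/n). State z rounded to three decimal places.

Sample proportion p̂ = 430/1751 = 0.24557. p̂ − p₀ = -0.004426.
1/(2n) = 0.000286.
Corrected numerator: |-0.004426| − 0.000286 = 0.004140.
Under H₀, SE = √(p₀(1−p₀)/n) = √(0.25·0.75/1751) = √0.000107082 = 0.010348.
z = −0.004140/0.010348 = -0.400.

z = -0.400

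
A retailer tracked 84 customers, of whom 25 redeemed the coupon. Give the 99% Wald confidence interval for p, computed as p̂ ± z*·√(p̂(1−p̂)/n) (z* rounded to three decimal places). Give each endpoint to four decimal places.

With x = 25 successes in n = 84, p̂ = 0.29762.
Standard error of p̂: √(0.209042/84) = √0.002488595 = 0.049886.
The 99% critical value is z* = 2.576.
Margin = 2.576·0.049886 = 0.12851.
So the interval runs from 0.1691 to 0.4261.

(0.1691, 0.4261)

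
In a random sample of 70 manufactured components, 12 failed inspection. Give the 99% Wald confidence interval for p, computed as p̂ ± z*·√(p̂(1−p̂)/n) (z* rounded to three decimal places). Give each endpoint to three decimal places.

(0.055, 0.287)

Sample proportion p̂ = 12/70 = 0.17143.
Standard error of p̂: √(0.142041/70) = √0.002029155 = 0.045046.
The 99% critical value is z* = 2.576.
Margin of error: 2.576 × 0.045046 = 0.11604.
Interval: 0.17143 ± 0.11604 → (0.055, 0.287).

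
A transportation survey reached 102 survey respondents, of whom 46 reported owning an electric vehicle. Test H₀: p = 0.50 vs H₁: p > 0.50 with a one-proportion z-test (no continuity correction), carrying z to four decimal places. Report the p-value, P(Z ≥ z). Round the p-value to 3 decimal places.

Sample proportion p̂ = 46/102 = 0.45098.
Null standard error: √(0.50·0.50/102) = √0.002450980 = 0.049507.
Test statistic (full precision, shown to 4 dp): z = (46/102 − 0.50)/SE₀ ≈ -0.9901.
p-value = P(Z ≥ z) with z = -0.9901 → 0.839.

p-value = 0.839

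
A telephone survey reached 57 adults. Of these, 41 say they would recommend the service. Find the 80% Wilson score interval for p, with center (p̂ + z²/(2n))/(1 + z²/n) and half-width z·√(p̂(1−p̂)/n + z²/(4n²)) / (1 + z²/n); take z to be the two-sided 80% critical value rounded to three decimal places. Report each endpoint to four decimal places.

p̂ = 41/57 = 0.71930; z = 1.282, so z² = 1.643524.
Denominator 1 + z²/n = 1 + 1.643524/57 = 1.028834.
Center = (0.71930 + 0.014417)/1.028834 = 0.71315.
Radicand: p̂(1−p̂)/n + z²/(4n²) = 0.003542251 + 0.000126464 = 0.003668715.
Half-width = 1.282·√0.003668715/1.028834 = 0.07547.
Interval: 0.71315 ± 0.07547 → (0.6377, 0.7886).

(0.6377, 0.7886)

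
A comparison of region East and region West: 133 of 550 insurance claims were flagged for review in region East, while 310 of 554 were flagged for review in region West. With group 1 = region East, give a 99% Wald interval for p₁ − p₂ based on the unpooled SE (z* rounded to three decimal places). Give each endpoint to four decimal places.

(-0.3896, -0.2459)

p̂₁ = 133/550 = 0.24182, p̂₂ = 310/554 = 0.55957; p̂₁ − p̂₂ = -0.31775.
Unpooled SE = √(p̂₁(1−p̂₁)/n₁ + p̂₂(1−p̂₂)/n₂) = √(0.000333349 + 0.000444859) = 0.027896.
For 99% confidence, z* = 2.576. Margin of error = 0.07186.
Interval: -0.31775 ± 0.07186 → (-0.3896, -0.2459).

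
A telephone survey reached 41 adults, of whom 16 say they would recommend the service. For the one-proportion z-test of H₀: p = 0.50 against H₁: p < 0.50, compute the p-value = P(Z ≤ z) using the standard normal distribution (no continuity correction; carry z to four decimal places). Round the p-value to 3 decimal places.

p̂ = 16/41 = 0.39024.
SE₀ = √(0.50·0.50/41) = 0.078087.
z = (p̂ − p₀)/SE = (16/41 − 0.50)/0.078087 ≈ -1.4056.
From the standard normal, P(Z ≤ z) = 0.080.

p-value = 0.080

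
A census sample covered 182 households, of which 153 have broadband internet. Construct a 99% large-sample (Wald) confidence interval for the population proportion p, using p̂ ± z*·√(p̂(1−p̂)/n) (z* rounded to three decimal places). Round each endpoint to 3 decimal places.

(0.771, 0.911)

Sample proportion p̂ = 153/182 = 0.84066.
Standard error of p̂: √(0.133951/182) = √0.000735996 = 0.027129.
For 99% confidence, z* = 2.576.
Margin of error: 2.576 × 0.027129 = 0.06988.
CI: 0.84066 ± 0.06988 = (0.771, 0.911).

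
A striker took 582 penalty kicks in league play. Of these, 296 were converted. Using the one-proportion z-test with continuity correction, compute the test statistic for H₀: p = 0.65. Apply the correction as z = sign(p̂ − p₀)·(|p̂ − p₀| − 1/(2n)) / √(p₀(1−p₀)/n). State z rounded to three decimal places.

z = -7.109

The sample proportion is 296/582 = 0.50859. p̂ − p₀ = -0.141409.
1/(2n) = 0.000859.
Corrected numerator: |-0.141409| − 0.000859 = 0.140550.
Under H₀, SE = √(p₀(1−p₀)/n) = √(0.65·0.35/582) = √0.000390893 = 0.019771.
z = −0.140550/0.019771 = -7.109.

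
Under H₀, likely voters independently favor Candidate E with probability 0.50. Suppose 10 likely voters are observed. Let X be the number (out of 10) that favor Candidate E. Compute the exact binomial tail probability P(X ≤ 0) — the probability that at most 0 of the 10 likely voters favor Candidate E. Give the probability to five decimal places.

P = 0.00098

X is binomial with n = 10 and p = 0.50.
P(X ≤ 0) = C(10,0)·0.50^0·0.50^10.
= 0.000977 = 0.00098.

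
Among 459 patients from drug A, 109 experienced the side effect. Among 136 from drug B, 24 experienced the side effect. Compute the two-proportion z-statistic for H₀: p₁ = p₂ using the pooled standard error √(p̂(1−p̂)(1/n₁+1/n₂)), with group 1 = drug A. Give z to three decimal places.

p̂₁ = 109/459 = 0.23747, p̂₂ = 24/136 = 0.17647.
Pooling: p̂ = 133/595 = 0.22353.
SE = √[p̂(1−p̂)(1/n₁+1/n₂)] = √[0.22353·0.77647·(1/459+1/136)] ≈ 0.040674.
z = (p̂₁ − p̂₂)/SE = (0.23747 − 0.17647)/0.040674 = 0.06100/0.040674 = 1.500.

z = 1.500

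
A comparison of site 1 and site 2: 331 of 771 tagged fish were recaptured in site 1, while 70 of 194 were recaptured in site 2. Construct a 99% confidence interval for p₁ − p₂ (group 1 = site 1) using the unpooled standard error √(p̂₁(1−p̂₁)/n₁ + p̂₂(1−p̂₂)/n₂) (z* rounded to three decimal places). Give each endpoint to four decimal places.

p̂₁ = 331/771 = 0.42931, p̂₂ = 70/194 = 0.36082; p̂₁ − p̂₂ = 0.06849.
Unpooled SE = √(p̂₁(1−p̂₁)/n₁ + p̂₂(1−p̂₂)/n₂) = √(0.000317773 + 0.001188816) = 0.038815.
The 99% critical value is z* = 2.576. Margin of error = 0.09999.
Interval: 0.06849 ± 0.09999 → (-0.0315, 0.1685).

(-0.0315, 0.1685)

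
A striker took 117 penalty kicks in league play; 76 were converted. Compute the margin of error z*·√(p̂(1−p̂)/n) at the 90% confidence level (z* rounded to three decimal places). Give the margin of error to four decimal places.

The sample proportion is 76/117 = 0.64957.
SE(p̂) = √(0.64957·0.35043/117) = 0.044108.
For 90% confidence, z* = 1.645.
Margin of error = z*·SE = 1.645 × 0.044108 = 0.0726.

ME = 0.0726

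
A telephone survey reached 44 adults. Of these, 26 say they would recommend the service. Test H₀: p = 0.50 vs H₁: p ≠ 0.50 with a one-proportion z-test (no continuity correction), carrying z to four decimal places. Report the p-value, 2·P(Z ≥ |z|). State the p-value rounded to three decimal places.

p-value = 0.228

Sample proportion p̂ = 26/44 = 0.59091.
Null standard error: √(0.50·0.50/44) = √0.005681818 = 0.075378.
Test statistic (full precision, shown to 4 dp): z = (26/44 − 0.50)/SE₀ ≈ 1.2060.
p-value = 2·P(Z ≥ |z|) with z = 1.2060 → 0.228.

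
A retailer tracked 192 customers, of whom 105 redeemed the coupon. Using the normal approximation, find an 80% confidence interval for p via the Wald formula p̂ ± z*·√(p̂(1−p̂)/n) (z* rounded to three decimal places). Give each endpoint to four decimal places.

With x = 105 successes in n = 192, p̂ = 0.54688.
Standard error of p̂: √(0.247803/192) = √0.001290639 = 0.035925.
The 80% critical value is z* = 1.282.
Margin = 1.282·0.035925 = 0.04606.
Interval: 0.54688 ± 0.04606 → (0.5008, 0.5929).

(0.5008, 0.5929)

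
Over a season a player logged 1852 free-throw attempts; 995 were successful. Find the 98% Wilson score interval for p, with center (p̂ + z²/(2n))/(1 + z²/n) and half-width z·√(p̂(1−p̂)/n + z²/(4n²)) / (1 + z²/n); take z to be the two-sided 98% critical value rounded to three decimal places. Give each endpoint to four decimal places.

(0.5102, 0.5641)

Here p̂ = 995/1852 = 0.53726 and z = 2.326 (z² = 5.410276).
Denominator 1 + z²/n = 1 + 5.410276/1852 = 1.002921.
Adjusted center: (0.53726 + z²/(2n))/1.002921 = 0.53715.
Radicand: p̂(1−p̂)/n + z²/(4n²) = 0.000134240 + 0.000000394 = 0.000134634.
Half-width = z·√(radicand)/denom = 2.326·0.011603/1.002921 = 0.02691.
CI: 0.53715 ± 0.02691 = (0.5102, 0.5641).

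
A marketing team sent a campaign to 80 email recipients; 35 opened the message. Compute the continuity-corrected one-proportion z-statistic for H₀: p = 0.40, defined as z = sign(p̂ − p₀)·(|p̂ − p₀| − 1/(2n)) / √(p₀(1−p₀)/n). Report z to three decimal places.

The sample proportion is 35/80 = 0.43750. p̂ − p₀ = 0.037500.
Continuity correction 1/(2n) = 1/160 = 0.006250.
Corrected numerator: |0.037500| − 0.006250 = 0.031250.
Null standard error: √(0.40·0.60/80) = √0.003000000 = 0.054772.
z = (+)0.031250/0.054772 = 0.571.

z = 0.571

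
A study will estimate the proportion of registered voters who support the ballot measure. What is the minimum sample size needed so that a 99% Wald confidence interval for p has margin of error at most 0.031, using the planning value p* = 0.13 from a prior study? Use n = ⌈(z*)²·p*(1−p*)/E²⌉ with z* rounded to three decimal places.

z* = 2.576 at the 99% level.
p*(1−p*) = 0.1131.
(z*)²·p*(1−p*)/E² = 6.635776·0.1131/0.000961 = 780.964.
⌈780.964⌉ = 781.

n = 781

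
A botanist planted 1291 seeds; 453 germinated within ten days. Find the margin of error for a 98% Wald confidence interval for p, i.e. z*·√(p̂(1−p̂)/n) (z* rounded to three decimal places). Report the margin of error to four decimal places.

Sample proportion p̂ = 453/1291 = 0.35089.
Standard error of p̂: √(0.227766/1291) = √0.000176426 = 0.013283.
z* = 2.326 at the 98% level.
ME = 2.326·0.013283 = 0.0309.

ME = 0.0309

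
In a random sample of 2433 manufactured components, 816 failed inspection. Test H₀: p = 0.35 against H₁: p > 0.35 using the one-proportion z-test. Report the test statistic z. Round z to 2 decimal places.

Sample proportion p̂ = 816/2433 = 0.33539.
SE₀ = √(0.35·0.65/2433) = 0.009670.
z = (p̂ − p₀)/SE = (0.33539 − 0.35)/0.009670 = -1.51.

z = -1.51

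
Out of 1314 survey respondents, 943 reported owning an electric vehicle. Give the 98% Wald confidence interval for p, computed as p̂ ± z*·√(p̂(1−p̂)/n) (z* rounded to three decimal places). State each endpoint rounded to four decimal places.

(0.6888, 0.7465)

With x = 943 successes in n = 1314, p̂ = 0.71766.
SE = √(p̂(1−p̂)/n) = √(0.202626/1314) = 0.012418.
For 98% confidence, z* = 2.326.
Margin of error: 2.326 × 0.012418 = 0.02888.
So the interval runs from 0.6888 to 0.7465.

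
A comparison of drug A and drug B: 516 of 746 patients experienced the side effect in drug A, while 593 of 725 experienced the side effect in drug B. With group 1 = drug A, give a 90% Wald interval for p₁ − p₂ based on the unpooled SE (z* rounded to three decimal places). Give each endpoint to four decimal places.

(-0.1627, -0.0898)

p̂₁ = 0.69169, p̂₂ = 0.81793, so the observed difference is -0.12624.
SE = √(0.000285865 + 0.000205407) = √0.000491272 = 0.022165.
z* = 1.645 at the 90% level. Margin of error = 0.03646.
Interval: -0.12624 ± 0.03646 → (-0.1627, -0.0898).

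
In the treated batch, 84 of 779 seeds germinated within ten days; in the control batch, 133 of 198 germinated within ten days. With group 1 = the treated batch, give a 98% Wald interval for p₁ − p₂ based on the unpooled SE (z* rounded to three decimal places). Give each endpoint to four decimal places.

p̂₁ = 0.10783, p̂₂ = 0.67172, so the observed difference is -0.56389.
Unpooled SE = √(p̂₁(1−p̂₁)/n₁ + p̂₂(1−p̂₂)/n₂) = √(0.000123496 + 0.001113703) = 0.035174.
The 98% critical value is z* = 2.326. Margin of error = 0.08181.
So the interval runs from -0.6457 to -0.4821.

(-0.6457, -0.4821)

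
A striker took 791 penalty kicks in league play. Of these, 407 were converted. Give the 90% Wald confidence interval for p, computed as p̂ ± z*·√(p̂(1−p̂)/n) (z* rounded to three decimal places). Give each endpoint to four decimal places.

(0.4853, 0.5438)

With x = 407 successes in n = 791, p̂ = 0.51454.
Standard error of p̂: √(0.249789/791) = √0.000315788 = 0.017770.
For 90% confidence, z* = 1.645.
Margin of error: 1.645 × 0.017770 = 0.02923.
Interval: 0.51454 ± 0.02923 → (0.4853, 0.5438).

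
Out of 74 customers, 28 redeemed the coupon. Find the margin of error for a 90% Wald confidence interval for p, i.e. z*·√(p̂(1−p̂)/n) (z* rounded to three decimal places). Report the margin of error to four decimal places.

ME = 0.0927

The sample proportion is 28/74 = 0.37838.
SE(p̂) = √(0.37838·0.62162/74) = 0.056378.
For 90% confidence, z* = 1.645.
ME = 1.645·0.056378 = 0.0927.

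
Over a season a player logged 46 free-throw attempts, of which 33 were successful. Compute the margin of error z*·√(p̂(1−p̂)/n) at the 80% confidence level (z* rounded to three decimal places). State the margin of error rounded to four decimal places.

The sample proportion is 33/46 = 0.71739.
Standard error of p̂: √(0.202741/46) = √0.004407413 = 0.066388.
z* = 1.282 at the 80% level.
Margin of error = z*·SE = 1.282 × 0.066388 = 0.0851.

ME = 0.0851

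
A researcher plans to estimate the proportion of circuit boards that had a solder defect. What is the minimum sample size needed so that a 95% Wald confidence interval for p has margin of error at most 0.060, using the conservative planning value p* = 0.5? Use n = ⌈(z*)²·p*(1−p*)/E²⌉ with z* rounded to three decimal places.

z* = 1.960 at the 95% level.
p*(1−p*) = 0.2500.
(z*)²·p*(1−p*)/E² = 3.841600·0.2500/0.003600 = 266.778.
⌈266.778⌉ = 267.

n = 267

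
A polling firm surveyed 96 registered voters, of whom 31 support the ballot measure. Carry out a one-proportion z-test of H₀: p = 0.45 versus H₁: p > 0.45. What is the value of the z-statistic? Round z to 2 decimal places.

The sample proportion is 31/96 = 0.32292.
Null standard error: √(0.45·0.55/96) = √0.002578125 = 0.050775.
z = (p̂ − p₀)/SE = (0.32292 − 0.45)/0.050775 = -2.50.

z = -2.50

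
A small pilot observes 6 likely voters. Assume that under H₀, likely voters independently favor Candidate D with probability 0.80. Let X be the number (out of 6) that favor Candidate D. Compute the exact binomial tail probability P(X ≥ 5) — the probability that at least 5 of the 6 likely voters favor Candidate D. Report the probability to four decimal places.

P = 0.6554

X ~ Binomial(n=6, p=0.80).
P(X ≥ 5) = C(6,5)·0.80^5·0.20^1 + C(6,6)·0.80^6·0.20^0.
= 0.393216 + 0.262144 = 0.6554.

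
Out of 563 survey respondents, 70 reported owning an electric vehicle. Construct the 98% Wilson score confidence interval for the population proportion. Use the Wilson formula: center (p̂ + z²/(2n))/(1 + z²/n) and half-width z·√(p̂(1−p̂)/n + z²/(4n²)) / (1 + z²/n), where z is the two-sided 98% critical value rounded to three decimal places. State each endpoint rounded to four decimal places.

(0.0955, 0.1603)

p̂ = 70/563 = 0.12433; z = 2.326, so z² = 5.410276.
1 + z²/n = 1.009610.
Center = (0.12433 + 0.004805)/1.009610 = 0.12791.
Radicand: p̂(1−p̂)/n + z²/(4n²) = 0.000193384 + 0.000004267 = 0.000197651.
Half-width = 2.326·√0.000197651/1.009610 = 0.03239.
Interval: 0.12791 ± 0.03239 → (0.0955, 0.1603).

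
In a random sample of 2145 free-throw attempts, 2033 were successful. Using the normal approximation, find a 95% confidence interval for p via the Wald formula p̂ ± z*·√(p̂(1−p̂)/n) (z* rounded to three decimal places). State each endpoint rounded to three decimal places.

(0.938, 0.957)

Sample proportion p̂ = 2033/2145 = 0.94779.
SE = √(p̂(1−p̂)/n) = √(0.049488/2145) = 0.004803.
For 95% confidence, z* = 1.960.
Margin = 1.960·0.004803 = 0.00941.
So the interval runs from 0.938 to 0.957.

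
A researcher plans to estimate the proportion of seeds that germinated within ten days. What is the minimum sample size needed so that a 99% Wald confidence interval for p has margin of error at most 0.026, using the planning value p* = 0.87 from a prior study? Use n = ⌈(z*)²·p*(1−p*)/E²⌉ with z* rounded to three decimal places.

n = 1111

For 99% confidence, z* = 2.576.
p*(1−p*) = 0.87·0.13 = 0.1131.
(z*)²·p*(1−p*)/E² = 6.635776·0.1131/0.000676 = 1110.216.
Rounding up, n = 1111.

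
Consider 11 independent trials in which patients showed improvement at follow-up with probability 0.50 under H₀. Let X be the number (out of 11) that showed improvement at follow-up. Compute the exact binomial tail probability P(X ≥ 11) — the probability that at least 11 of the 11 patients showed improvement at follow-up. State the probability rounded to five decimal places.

P = 0.00049

X is binomial with n = 11 and p = 0.50.
P(X ≥ 11) = C(11,11)·0.50^11·0.50^0.
= 0.000488 = 0.00049.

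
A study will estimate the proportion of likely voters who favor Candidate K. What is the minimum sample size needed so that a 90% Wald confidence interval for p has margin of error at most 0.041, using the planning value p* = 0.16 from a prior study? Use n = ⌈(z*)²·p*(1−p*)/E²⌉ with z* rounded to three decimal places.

For 90% confidence, z* = 1.645.
p*(1−p*) = 0.16·0.84 = 0.1344.
(z*)²·p*(1−p*)/E² = 2.706025·0.1344/0.001681 = 216.353.
⌈216.353⌉ = 217.

n = 217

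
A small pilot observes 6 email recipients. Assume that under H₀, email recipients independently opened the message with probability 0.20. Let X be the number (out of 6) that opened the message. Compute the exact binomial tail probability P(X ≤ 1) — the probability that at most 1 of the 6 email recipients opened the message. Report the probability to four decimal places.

P = 0.6554

X ~ Binomial(n=6, p=0.20).
P(X ≤ 1) = C(6,0)·0.20^0·0.80^6 + C(6,1)·0.20^1·0.80^5.
= 0.262144 + 0.393216 = 0.6554.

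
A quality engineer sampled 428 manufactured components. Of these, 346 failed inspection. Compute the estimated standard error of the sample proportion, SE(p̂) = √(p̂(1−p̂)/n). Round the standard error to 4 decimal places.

With x = 346 successes in n = 428, p̂ = 0.80841.
p̂(1−p̂) = 0.80841·0.19159 = 0.154883.
SE = √(0.154883/428) = √0.000361876 = 0.0190.

SE = 0.0190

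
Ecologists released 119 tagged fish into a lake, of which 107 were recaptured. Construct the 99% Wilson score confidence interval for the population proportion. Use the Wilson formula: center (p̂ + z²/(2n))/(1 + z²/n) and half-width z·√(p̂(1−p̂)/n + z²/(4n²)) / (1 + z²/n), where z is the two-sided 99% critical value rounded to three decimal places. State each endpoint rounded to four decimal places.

Here p̂ = 107/119 = 0.89916 and z = 2.576 (z² = 6.635776).
1 + z²/n = 1.055763.
Center = (0.89916 + 0.027881)/1.055763 = 0.87808.
Radicand: p̂(1−p̂)/n + z²/(4n²) = 0.000761946 + 0.000117149 = 0.000879095.
Half-width = z·√(radicand)/denom = 2.576·0.029650/1.055763 = 0.07234.
CI: 0.87808 ± 0.07234 = (0.8057, 0.9504).

(0.8057, 0.9504)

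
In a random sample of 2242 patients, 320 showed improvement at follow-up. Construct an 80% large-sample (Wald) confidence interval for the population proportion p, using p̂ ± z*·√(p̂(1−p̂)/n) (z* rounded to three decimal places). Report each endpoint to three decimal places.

With x = 320 successes in n = 2242, p̂ = 0.14273.
SE(p̂) = √(0.14273·0.85727/2242) = 0.007388.
z* = 1.282 at the 80% level.
Margin of error: 1.282 × 0.007388 = 0.00947.
So the interval runs from 0.133 to 0.152.

(0.133, 0.152)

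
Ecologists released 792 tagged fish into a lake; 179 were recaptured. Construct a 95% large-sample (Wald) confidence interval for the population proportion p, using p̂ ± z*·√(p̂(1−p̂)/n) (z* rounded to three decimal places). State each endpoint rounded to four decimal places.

(0.1969, 0.2551)

Sample proportion p̂ = 179/792 = 0.22601.
SE = √(p̂(1−p̂)/n) = √(0.174930/792) = 0.014862.
The 95% critical value is z* = 1.960.
Margin = 1.960·0.014862 = 0.02913.
Interval: 0.22601 ± 0.02913 → (0.1969, 0.2551).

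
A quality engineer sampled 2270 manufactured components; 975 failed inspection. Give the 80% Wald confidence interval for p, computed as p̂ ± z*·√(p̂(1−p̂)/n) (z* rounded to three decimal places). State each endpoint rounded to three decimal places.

With x = 975 successes in n = 2270, p̂ = 0.42952.
Standard error of p̂: √(0.245032/2270) = √0.000107944 = 0.010390.
z* = 1.282 at the 80% level.
Margin of error: 1.282 × 0.010390 = 0.01332.
CI: 0.42952 ± 0.01332 = (0.416, 0.443).

(0.416, 0.443)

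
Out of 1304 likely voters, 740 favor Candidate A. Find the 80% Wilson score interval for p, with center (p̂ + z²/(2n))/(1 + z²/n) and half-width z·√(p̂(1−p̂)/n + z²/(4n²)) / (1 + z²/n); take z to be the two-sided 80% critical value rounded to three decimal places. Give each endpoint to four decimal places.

p̂ = 740/1304 = 0.56748; z = 1.282, so z² = 1.643524.
Denominator 1 + z²/n = 1 + 1.643524/1304 = 1.001260.
Center = (0.56748 + 0.000630)/1.001260 = 0.56740.
Radicand: p̂(1−p̂)/n + z²/(4n²) = 0.000188225 + 0.000000242 = 0.000188467.
Half-width = z·√(radicand)/denom = 1.282·0.013728/1.001260 = 0.01758.
Interval: 0.56740 ± 0.01758 → (0.5498, 0.5850).

(0.5498, 0.5850)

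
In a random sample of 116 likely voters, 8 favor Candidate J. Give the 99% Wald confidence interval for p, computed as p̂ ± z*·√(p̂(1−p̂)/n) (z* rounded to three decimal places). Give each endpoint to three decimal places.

(0.008, 0.130)

The sample proportion is 8/116 = 0.06897.
SE(p̂) = √(0.06897·0.93103/116) = 0.023527.
z* = 2.576 at the 99% level.
Margin of error: 2.576 × 0.023527 = 0.06061.
Interval: 0.06897 ± 0.06061 → (0.008, 0.130).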